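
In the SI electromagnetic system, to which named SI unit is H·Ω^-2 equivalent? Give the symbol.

H = Wb/A (inductance = flux per current),
    = kg·m²·s⁻²·A⁻².
Ω = V/A (resistance = voltage per current),
    = kg·m²·s⁻³·A⁻².
So Ω⁻² = kg⁻²·m⁻⁴·s⁶·A⁴.
Combining: H·Ω⁻² = (kg·m²·s⁻²·A⁻²) · (kg⁻²·m⁻⁴·s⁶·A⁴) = kg⁻¹·m⁻²·s⁴·A².
kg⁻¹·m⁻²·s⁴·A² is the base-SI form of the farad.

F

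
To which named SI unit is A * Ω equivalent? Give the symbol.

Ω = kg·m²·s⁻³·A⁻².
Combining: A·Ω = A · (kg·m²·s⁻³·A⁻²) = kg·m²·s⁻³·A⁻¹.
kg·m²·s⁻³·A⁻¹ is the base-SI form of the volt.

V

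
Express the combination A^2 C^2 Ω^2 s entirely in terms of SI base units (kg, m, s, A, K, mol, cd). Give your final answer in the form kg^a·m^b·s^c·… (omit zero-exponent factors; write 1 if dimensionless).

C = s·A.
So C² = s²·A².
Ω = kg·m²·s⁻³·A⁻².
So Ω² = kg²·m⁴·s⁻⁶·A⁻⁴.
Combining: A²·C²·Ω²·s = A² · (s²·A²) · (kg²·m⁴·s⁻⁶·A⁻⁴) · s = kg²·m⁴·s⁻³.

kg²·m⁴·s⁻³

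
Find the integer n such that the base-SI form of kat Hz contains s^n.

-2

kat = mol/s = s⁻¹·mol (catalytic activity).
Hz = 1/s = s⁻¹ (frequency is cycles per second).
Combining: kat·Hz = (s⁻¹·mol) · s⁻¹ = s⁻²·mol.
The exponent of s is -2.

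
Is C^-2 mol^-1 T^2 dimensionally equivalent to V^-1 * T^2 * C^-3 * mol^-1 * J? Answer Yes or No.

Left side:
  C = A·s = s·A (charge = current × time).
  So C⁻² = s⁻²·A⁻².
  T = Wb/m² (flux density = flux per area),
      = kg·s⁻²·A⁻¹.
  So T² = kg²·s⁻⁴·A⁻².
  Combining: C⁻²·mol⁻¹·T² = (s⁻²·A⁻²) · mol⁻¹ · (kg²·s⁻⁴·A⁻²) = kg²·s⁻⁶·A⁻⁴·mol⁻¹.
Right side:
  V = kg·m²·s⁻³·A⁻¹.
  So V⁻¹ = kg⁻¹·m⁻²·s³·A.
  T = kg·s⁻²·A⁻¹.
  So T² = kg²·s⁻⁴·A⁻².
  C = s·A.
  So C⁻³ = s⁻³·A⁻³.
  J = kg·m²·s⁻².
  Combining: V⁻¹·T²·C⁻³·mol⁻¹·J = (kg⁻¹·m⁻²·s³·A) · (kg²·s⁻⁴·A⁻²) · (s⁻³·A⁻³) · mol⁻¹ · (kg·m²·s⁻²) = kg²·s⁻⁶·A⁻⁴·mol⁻¹.
Both reduce to kg²·s⁻⁶·A⁻⁴·mol⁻¹.

Yes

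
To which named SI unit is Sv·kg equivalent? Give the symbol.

J

Sv = J/kg (equivalent dose = energy per mass),
    = m²·s⁻².
Combining: Sv·kg = (m²·s⁻²) · kg = kg·m²·s⁻².
kg·m²·s⁻² is the base-SI form of the joule.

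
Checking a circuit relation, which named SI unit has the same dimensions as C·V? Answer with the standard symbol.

C = A·s = s·A (charge = current × time).
V = W/A (potential = power per current),
    = kg·m²·s⁻³·A⁻¹.
Combining: C·V = (s·A) · (kg·m²·s⁻³·A⁻¹) = kg·m²·s⁻².
kg·m²·s⁻² is the base-SI form of the joule.

J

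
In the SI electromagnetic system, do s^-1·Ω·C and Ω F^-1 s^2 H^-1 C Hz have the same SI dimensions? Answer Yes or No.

Left side:
  Ω = kg·m²·s⁻³·A⁻².
  C = s·A.
  Combining: s⁻¹·Ω·C = s⁻¹ · (kg·m²·s⁻³·A⁻²) · (s·A) = kg·m²·s⁻³·A⁻¹.
Right side:
  Ω = V/A (resistance = voltage per current),
      = kg·m²·s⁻³·A⁻².
  F = C/V (capacitance = charge per voltage),
      = A·s/(kg·m²·s⁻³·A⁻¹) (substituting C and V),
      = kg⁻¹·m⁻²·s⁴·A².
  So F⁻¹ = kg·m²·s⁻⁴·A⁻².
  H = Wb/A (inductance = flux per current),
      = kg·m²·s⁻²·A⁻².
  So H⁻¹ = kg⁻¹·m⁻²·s²·A².
  C = A·s = s·A (charge = current × time).
  Hz = 1/s = s⁻¹ (frequency is cycles per second).
  Combining: Ω·F⁻¹·s²·H⁻¹·C·Hz = (kg·m²·s⁻³·A⁻²) · (kg·m²·s⁻⁴·A⁻²) · s² · (kg⁻¹·m⁻²·s²·A²) · (s·A) · s⁻¹ = kg·m²·s⁻³·A⁻¹.
Both reduce to kg·m²·s⁻³·A⁻¹.

Yes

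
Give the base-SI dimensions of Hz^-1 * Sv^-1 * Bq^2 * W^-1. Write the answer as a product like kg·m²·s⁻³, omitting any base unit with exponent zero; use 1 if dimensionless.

Hz = 1/s = s⁻¹ (frequency is cycles per second).
So Hz⁻¹ = s.
Sv = J/kg (equivalent dose = energy per mass),
    = m²·s⁻².
So Sv⁻¹ = m⁻²·s².
Bq = 1/s = s⁻¹ (activity is decays per second).
So Bq² = s⁻².
W = J/s (power = energy per time),
    = kg·m²·s⁻³.
So W⁻¹ = kg⁻¹·m⁻²·s³.
Combining: Hz⁻¹·Sv⁻¹·Bq²·W⁻¹ = s · (m⁻²·s²) · s⁻² · (kg⁻¹·m⁻²·s³) = kg⁻¹·m⁻⁴·s⁴.

kg⁻¹·m⁻⁴·s⁴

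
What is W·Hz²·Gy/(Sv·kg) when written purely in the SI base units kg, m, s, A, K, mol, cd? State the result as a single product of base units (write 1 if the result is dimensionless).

W = J/s (power = energy per time),
    = kg·m²·s⁻³.
Sv = J/kg (equivalent dose = energy per mass),
    = m²·s⁻².
So Sv⁻¹ = m⁻²·s².
Hz = 1/s = s⁻¹ (frequency is cycles per second).
So Hz² = s⁻².
Gy = J/kg (absorbed dose = energy per mass),
    = m²·s⁻².
Combining: W·Sv⁻¹·Hz²·kg⁻¹·Gy = (kg·m²·s⁻³) · (m⁻²·s²) · s⁻² · kg⁻¹ · (m²·s⁻²) = m²·s⁻⁵.

m²·s⁻⁵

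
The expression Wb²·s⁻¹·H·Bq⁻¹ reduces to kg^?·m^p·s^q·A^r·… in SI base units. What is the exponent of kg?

3

Wb = kg·m²·s⁻²·A⁻¹.
So Wb² = kg²·m⁴·s⁻⁴·A⁻².
H = kg·m²·s⁻²·A⁻².
Bq = s⁻¹.
So Bq⁻¹ = s.
Combining: Wb²·s⁻¹·H·Bq⁻¹ = (kg²·m⁴·s⁻⁴·A⁻²) · s⁻¹ · (kg·m²·s⁻²·A⁻²) · s = kg³·m⁶·s⁻⁶·A⁻⁴.
The exponent of kg is 3.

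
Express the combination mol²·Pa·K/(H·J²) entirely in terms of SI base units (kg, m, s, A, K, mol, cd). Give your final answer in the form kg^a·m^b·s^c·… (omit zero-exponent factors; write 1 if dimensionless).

Pa = N/m² (pressure = force per area),
    = kg·m⁻¹·s⁻².
H = Wb/A (inductance = flux per current),
    = kg·m²·s⁻²·A⁻².
So H⁻¹ = kg⁻¹·m⁻²·s²·A².
J = N·m (work = force × distance),
    = kg·m²·s⁻².
So J⁻² = kg⁻²·m⁻⁴·s⁴.
Combining: mol²·Pa·H⁻¹·J⁻²·K = mol² · (kg·m⁻¹·s⁻²) · (kg⁻¹·m⁻²·s²·A²) · (kg⁻²·m⁻⁴·s⁴) · K = kg⁻²·m⁻⁷·s⁴·A²·K·mol².

kg⁻²·m⁻⁷·s⁴·A²·K·mol²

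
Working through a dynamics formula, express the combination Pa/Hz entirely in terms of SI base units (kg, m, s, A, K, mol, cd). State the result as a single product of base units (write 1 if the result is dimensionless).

Pa = N/m² (pressure = force per area),
    = kg·m⁻¹·s⁻².
Hz = 1/s = s⁻¹ (frequency is cycles per second).
So Hz⁻¹ = s.
Combining: Pa·Hz⁻¹ = (kg·m⁻¹·s⁻²) · s = kg·m⁻¹·s⁻¹.

kg·m⁻¹·s⁻¹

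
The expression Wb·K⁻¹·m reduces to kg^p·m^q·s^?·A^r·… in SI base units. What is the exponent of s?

Wb = kg·m²·s⁻²·A⁻¹.
Combining: Wb·K⁻¹·m = (kg·m²·s⁻²·A⁻¹) · K⁻¹ · m = kg·m³·s⁻²·A⁻¹·K⁻¹.
The exponent of s is -2.

-2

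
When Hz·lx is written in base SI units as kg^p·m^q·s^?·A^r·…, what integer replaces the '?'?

Hz = 1/s = s⁻¹ (frequency is cycles per second).
lx = lm/m² (illuminance = luminous flux per area),
    = m⁻²·cd.
Combining: Hz·lx = s⁻¹ · (m⁻²·cd) = m⁻²·s⁻¹·cd.
The exponent of s is -1.

-1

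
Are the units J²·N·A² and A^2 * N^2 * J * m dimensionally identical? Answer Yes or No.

Yes

Left side:
  J = N·m (work = force × distance),
      = kg·m²·s⁻².
  So J² = kg²·m⁴·s⁻⁴.
  N = kg·m/s² = kg·m·s⁻² (force = mass × acceleration).
  Combining: J²·N·A² = (kg²·m⁴·s⁻⁴) · (kg·m·s⁻²) · A² = kg³·m⁵·s⁻⁶·A².
Right side:
  N = kg·m/s² = kg·m·s⁻² (force = mass × acceleration).
  So N² = kg²·m²·s⁻⁴.
  J = N·m (work = force × distance),
      = kg·m²·s⁻².
  Combining: A²·N²·J·m = A² · (kg²·m²·s⁻⁴) · (kg·m²·s⁻²) · m = kg³·m⁵·s⁻⁶·A².
Both reduce to kg³·m⁵·s⁻⁶·A².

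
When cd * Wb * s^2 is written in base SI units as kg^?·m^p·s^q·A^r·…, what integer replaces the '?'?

1

Wb = V·s (flux: a volt is a weber per second),
    = kg·m²·s⁻²·A⁻¹.
Combining: cd·Wb·s² = cd · (kg·m²·s⁻²·A⁻¹) · s² = kg·m²·A⁻¹·cd.
The exponent of kg is 1.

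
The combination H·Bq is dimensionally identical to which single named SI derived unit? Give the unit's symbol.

Ω

H = kg·m²·s⁻²·A⁻².
Bq = s⁻¹.
Combining: H·Bq = (kg·m²·s⁻²·A⁻²) · s⁻¹ = kg·m²·s⁻³·A⁻².
kg·m²·s⁻³·A⁻² is the base-SI form of the ohm.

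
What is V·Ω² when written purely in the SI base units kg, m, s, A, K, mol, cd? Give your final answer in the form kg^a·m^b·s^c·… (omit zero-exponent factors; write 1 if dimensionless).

V = W/A (potential = power per current),
    = kg·m²·s⁻³·A⁻¹.
Ω = V/A (resistance = voltage per current),
    = kg·m²·s⁻³·A⁻².
So Ω² = kg²·m⁴·s⁻⁶·A⁻⁴.
Combining: V·Ω² = (kg·m²·s⁻³·A⁻¹) · (kg²·m⁴·s⁻⁶·A⁻⁴) = kg³·m⁶·s⁻⁹·A⁻⁵.

kg³·m⁶·s⁻⁹·A⁻⁵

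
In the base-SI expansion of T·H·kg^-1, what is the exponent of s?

T = Wb/m² (flux density = flux per area),
    = kg·s⁻²·A⁻¹.
H = Wb/A (inductance = flux per current),
    = kg·m²·s⁻²·A⁻².
Combining: T·H·kg⁻¹ = (kg·s⁻²·A⁻¹) · (kg·m²·s⁻²·A⁻²) · kg⁻¹ = kg·m²·s⁻⁴·A⁻³.
The exponent of s is -4.

-4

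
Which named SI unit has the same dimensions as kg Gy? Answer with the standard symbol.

Gy = J/kg (absorbed dose = energy per mass),
    = m²·s⁻².
Combining: kg·Gy = kg · (m²·s⁻²) = kg·m²·s⁻².
kg·m²·s⁻² is the base-SI form of the joule.

J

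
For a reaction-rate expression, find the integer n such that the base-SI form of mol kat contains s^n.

kat = mol/s = s⁻¹·mol (catalytic activity).
Combining: mol·kat = mol · (s⁻¹·mol) = s⁻¹·mol².
The exponent of s is -1.

-1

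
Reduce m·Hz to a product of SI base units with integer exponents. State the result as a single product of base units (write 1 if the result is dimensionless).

m·s⁻¹

Hz = s⁻¹.
Combining: m·Hz = m · s⁻¹ = m·s⁻¹.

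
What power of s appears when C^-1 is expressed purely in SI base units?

-1

C = s·A.
So C⁻¹ = s⁻¹·A⁻¹.
The exponent of s is -1.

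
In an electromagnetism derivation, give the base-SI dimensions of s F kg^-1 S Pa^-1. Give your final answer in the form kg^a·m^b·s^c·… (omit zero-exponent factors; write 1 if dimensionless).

F = kg⁻¹·m⁻²·s⁴·A².
S = kg⁻¹·m⁻²·s³·A².
Pa = kg·m⁻¹·s⁻².
So Pa⁻¹ = kg⁻¹·m·s².
Combining: s·F·kg⁻¹·S·Pa⁻¹ = s · (kg⁻¹·m⁻²·s⁴·A²) · kg⁻¹ · (kg⁻¹·m⁻²·s³·A²) · (kg⁻¹·m·s²) = kg⁻⁴·m⁻³·s¹⁰·A⁴.

kg⁻⁴·m⁻³·s¹⁰·A⁴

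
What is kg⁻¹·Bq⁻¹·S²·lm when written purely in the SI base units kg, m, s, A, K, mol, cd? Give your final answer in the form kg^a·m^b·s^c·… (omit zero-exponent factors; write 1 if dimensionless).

Bq = 1/s = s⁻¹ (activity is decays per second).
So Bq⁻¹ = s.
S = 1/Ω (conductance is reciprocal resistance),
    = kg⁻¹·m⁻²·s³·A².
So S² = kg⁻²·m⁻⁴·s⁶·A⁴.
lm = cd·sr = cd (luminous flux; sr is dimensionless).
Combining: kg⁻¹·Bq⁻¹·S²·lm = kg⁻¹ · s · (kg⁻²·m⁻⁴·s⁶·A⁴) · cd = kg⁻³·m⁻⁴·s⁷·A⁴·cd.

kg⁻³·m⁻⁴·s⁷·A⁴·cd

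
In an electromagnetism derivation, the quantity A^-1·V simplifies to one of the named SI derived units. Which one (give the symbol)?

V = W/A (potential = power per current),
    = kg·m²·s⁻³·A⁻¹.
Combining: A⁻¹·V = A⁻¹ · (kg·m²·s⁻³·A⁻¹) = kg·m²·s⁻³·A⁻².
kg·m²·s⁻³·A⁻² is the base-SI form of the ohm.

Ω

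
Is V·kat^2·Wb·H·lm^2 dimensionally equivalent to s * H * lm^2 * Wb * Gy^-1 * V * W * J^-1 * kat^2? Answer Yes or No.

Left side:
  V = W/A (potential = power per current),
      = kg·m²·s⁻³·A⁻¹.
  kat = mol/s = s⁻¹·mol (catalytic activity).
  So kat² = s⁻²·mol².
  Wb = V·s (flux: a volt is a weber per second),
      = kg·m²·s⁻²·A⁻¹.
  H = Wb/A (inductance = flux per current),
      = kg·m²·s⁻²·A⁻².
  lm = cd·sr = cd (luminous flux; sr is dimensionless).
  So lm² = cd².
  Combining: V·kat²·Wb·H·lm² = (kg·m²·s⁻³·A⁻¹) · (s⁻²·mol²) · (kg·m²·s⁻²·A⁻¹) · (kg·m²·s⁻²·A⁻²) · cd² = kg³·m⁶·s⁻⁹·A⁻⁴·mol²·cd².
Right side:
  H = Wb/A (inductance = flux per current),
      = kg·m²·s⁻²·A⁻².
  lm = cd·sr = cd (luminous flux; sr is dimensionless).
  So lm² = cd².
  Wb = V·s (flux: a volt is a weber per second),
      = kg·m²·s⁻²·A⁻¹.
  Gy = J/kg (absorbed dose = energy per mass),
      = m²·s⁻².
  So Gy⁻¹ = m⁻²·s².
  V = W/A (potential = power per current),
      = kg·m²·s⁻³·A⁻¹.
  W = J/s (power = energy per time),
      = kg·m²·s⁻³.
  J = N·m (work = force × distance),
      = kg·m²·s⁻².
  So J⁻¹ = kg⁻¹·m⁻²·s².
  kat = mol/s = s⁻¹·mol (catalytic activity).
  So kat² = s⁻²·mol².
  Combining: s·H·lm²·Wb·Gy⁻¹·V·W·J⁻¹·kat² = s · (kg·m²·s⁻²·A⁻²) · cd² · (kg·m²·s⁻²·A⁻¹) · (m⁻²·s²) · (kg·m²·s⁻³·A⁻¹) · (kg·m²·s⁻³) · (kg⁻¹·m⁻²·s²) · (s⁻²·mol²) = kg³·m⁴·s⁻⁷·A⁻⁴·mol²·cd².
Left is kg³·m⁶·s⁻⁹·A⁻⁴·mol²·cd²; right is kg³·m⁴·s⁻⁷·A⁻⁴·mol²·cd² — different.

No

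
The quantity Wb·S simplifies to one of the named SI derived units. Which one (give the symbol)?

Wb = kg·m²·s⁻²·A⁻¹.
S = kg⁻¹·m⁻²·s³·A².
Combining: Wb·S = (kg·m²·s⁻²·A⁻¹) · (kg⁻¹·m⁻²·s³·A²) = s·A.
s·A is the base-SI form of the coulomb.

C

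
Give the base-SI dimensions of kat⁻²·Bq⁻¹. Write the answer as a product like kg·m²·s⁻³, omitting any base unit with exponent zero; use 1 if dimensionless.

s³·mol⁻²

kat = s⁻¹·mol.
So kat⁻² = s²·mol⁻².
Bq = s⁻¹.
So Bq⁻¹ = s.
Combining: kat⁻²·Bq⁻¹ = (s²·mol⁻²) · s = s³·mol⁻².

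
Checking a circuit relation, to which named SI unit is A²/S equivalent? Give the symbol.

W

S = 1/Ω (conductance is reciprocal resistance),
    = kg⁻¹·m⁻²·s³·A².
So S⁻¹ = kg·m²·s⁻³·A⁻².
Combining: S⁻¹·A² = (kg·m²·s⁻³·A⁻²) · A² = kg·m²·s⁻³.
kg·m²·s⁻³ is the base-SI form of the watt.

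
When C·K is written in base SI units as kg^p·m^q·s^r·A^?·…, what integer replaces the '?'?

1

C = s·A.
Combining: C·K = (s·A) · K = s·A·K.
The exponent of A is 1.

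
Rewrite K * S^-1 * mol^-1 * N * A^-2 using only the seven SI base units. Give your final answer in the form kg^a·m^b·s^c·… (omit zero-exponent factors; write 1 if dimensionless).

S = 1/Ω (conductance is reciprocal resistance),
    = kg⁻¹·m⁻²·s³·A².
So S⁻¹ = kg·m²·s⁻³·A⁻².
N = kg·m/s² = kg·m·s⁻² (force = mass × acceleration).
Combining: K·S⁻¹·mol⁻¹·N·A⁻² = K · (kg·m²·s⁻³·A⁻²) · mol⁻¹ · (kg·m·s⁻²) · A⁻² = kg²·m³·s⁻⁵·A⁻⁴·K·mol⁻¹.

kg²·m³·s⁻⁵·A⁻⁴·K·mol⁻¹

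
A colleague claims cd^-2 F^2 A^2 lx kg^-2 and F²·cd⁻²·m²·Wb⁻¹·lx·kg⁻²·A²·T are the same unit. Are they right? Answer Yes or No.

Left side:
  F = C/V (capacitance = charge per voltage),
      = A·s/(kg·m²·s⁻³·A⁻¹) (substituting C and V),
      = kg⁻¹·m⁻²·s⁴·A².
  So F² = kg⁻²·m⁻⁴·s⁸·A⁴.
  lx = lm/m² (illuminance = luminous flux per area),
      = m⁻²·cd.
  Combining: cd⁻²·F²·A²·lx·kg⁻² = cd⁻² · (kg⁻²·m⁻⁴·s⁸·A⁴) · A² · (m⁻²·cd) · kg⁻² = kg⁻⁴·m⁻⁶·s⁸·A⁶·cd⁻¹.
Right side:
  F = C/V (capacitance = charge per voltage),
      = A·s/(kg·m²·s⁻³·A⁻¹) (substituting C and V),
      = kg⁻¹·m⁻²·s⁴·A².
  So F² = kg⁻²·m⁻⁴·s⁸·A⁴.
  Wb = V·s (flux: a volt is a weber per second),
      = kg·m²·s⁻²·A⁻¹.
  So Wb⁻¹ = kg⁻¹·m⁻²·s²·A.
  lx = lm/m² (illuminance = luminous flux per area),
      = m⁻²·cd.
  T = Wb/m² (flux density = flux per area),
      = kg·s⁻²·A⁻¹.
  Combining: F²·cd⁻²·m²·Wb⁻¹·lx·kg⁻²·A²·T = (kg⁻²·m⁻⁴·s⁸·A⁴) · cd⁻² · m² · (kg⁻¹·m⁻²·s²·A) · (m⁻²·cd) · kg⁻² · A² · (kg·s⁻²·A⁻¹) = kg⁻⁴·m⁻⁶·s⁸·A⁶·cd⁻¹.
Both reduce to kg⁻⁴·m⁻⁶·s⁸·A⁶·cd⁻¹.

Yes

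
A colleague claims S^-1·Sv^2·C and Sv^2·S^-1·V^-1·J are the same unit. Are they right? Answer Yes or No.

Yes

Left side:
  S = 1/Ω (conductance is reciprocal resistance),
      = kg⁻¹·m⁻²·s³·A².
  So S⁻¹ = kg·m²·s⁻³·A⁻².
  Sv = J/kg (equivalent dose = energy per mass),
      = m²·s⁻².
  So Sv² = m⁴·s⁻⁴.
  C = A·s = s·A (charge = current × time).
  Combining: S⁻¹·Sv²·C = (kg·m²·s⁻³·A⁻²) · (m⁴·s⁻⁴) · (s·A) = kg·m⁶·s⁻⁶·A⁻¹.
Right side:
  Sv = J/kg (equivalent dose = energy per mass),
      = m²·s⁻².
  So Sv² = m⁴·s⁻⁴.
  S = 1/Ω (conductance is reciprocal resistance),
      = kg⁻¹·m⁻²·s³·A².
  So S⁻¹ = kg·m²·s⁻³·A⁻².
  V = W/A (potential = power per current),
      = kg·m²·s⁻³·A⁻¹.
  So V⁻¹ = kg⁻¹·m⁻²·s³·A.
  J = N·m (work = force × distance),
      = kg·m²·s⁻².
  Combining: Sv²·S⁻¹·V⁻¹·J = (m⁴·s⁻⁴) · (kg·m²·s⁻³·A⁻²) · (kg⁻¹·m⁻²·s³·A) · (kg·m²·s⁻²) = kg·m⁶·s⁻⁶·A⁻¹.
Both reduce to kg·m⁶·s⁻⁶·A⁻¹.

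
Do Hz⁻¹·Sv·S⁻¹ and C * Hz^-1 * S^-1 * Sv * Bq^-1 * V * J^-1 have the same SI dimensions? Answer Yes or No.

Left side:
  Hz = s⁻¹.
  So Hz⁻¹ = s.
  Sv = m²·s⁻².
  S = kg⁻¹·m⁻²·s³·A².
  So S⁻¹ = kg·m²·s⁻³·A⁻².
  Combining: Hz⁻¹·Sv·S⁻¹ = s · (m²·s⁻²) · (kg·m²·s⁻³·A⁻²) = kg·m⁴·s⁻⁴·A⁻².
Right side:
  C = s·A.
  Hz = s⁻¹.
  So Hz⁻¹ = s.
  S = kg⁻¹·m⁻²·s³·A².
  So S⁻¹ = kg·m²·s⁻³·A⁻².
  Sv = m²·s⁻².
  Bq = s⁻¹.
  So Bq⁻¹ = s.
  V = kg·m²·s⁻³·A⁻¹.
  J = kg·m²·s⁻².
  So J⁻¹ = kg⁻¹·m⁻²·s².
  Combining: C·Hz⁻¹·S⁻¹·Sv·Bq⁻¹·V·J⁻¹ = (s·A) · s · (kg·m²·s⁻³·A⁻²) · (m²·s⁻²) · s · (kg·m²·s⁻³·A⁻¹) · (kg⁻¹·m⁻²·s²) = kg·m⁴·s⁻³·A⁻².
Left is kg·m⁴·s⁻⁴·A⁻²; right is kg·m⁴·s⁻³·A⁻² — different.

No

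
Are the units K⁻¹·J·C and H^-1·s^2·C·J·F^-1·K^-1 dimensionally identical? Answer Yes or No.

Left side:
  J = N·m (work = force × distance),
      = kg·m²·s⁻².
  C = A·s = s·A (charge = current × time).
  Combining: K⁻¹·J·C = K⁻¹ · (kg·m²·s⁻²) · (s·A) = kg·m²·s⁻¹·A·K⁻¹.
Right side:
  H = kg·m²·s⁻²·A⁻².
  So H⁻¹ = kg⁻¹·m⁻²·s²·A².
  C = s·A.
  J = kg·m²·s⁻².
  F = kg⁻¹·m⁻²·s⁴·A².
  So F⁻¹ = kg·m²·s⁻⁴·A⁻².
  Combining: H⁻¹·s²·C·J·F⁻¹·K⁻¹ = (kg⁻¹·m⁻²·s²·A²) · s² · (s·A) · (kg·m²·s⁻²) · (kg·m²·s⁻⁴·A⁻²) · K⁻¹ = kg·m²·s⁻¹·A·K⁻¹.
Both reduce to kg·m²·s⁻¹·A·K⁻¹.

Yes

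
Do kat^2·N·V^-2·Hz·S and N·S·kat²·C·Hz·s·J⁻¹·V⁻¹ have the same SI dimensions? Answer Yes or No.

No

Left side:
  kat = s⁻¹·mol.
  So kat² = s⁻²·mol².
  N = kg·m·s⁻².
  V = kg·m²·s⁻³·A⁻¹.
  So V⁻² = kg⁻²·m⁻⁴·s⁶·A².
  Hz = s⁻¹.
  S = kg⁻¹·m⁻²·s³·A².
  Combining: kat²·N·V⁻²·Hz·S = (s⁻²·mol²) · (kg·m·s⁻²) · (kg⁻²·m⁻⁴·s⁶·A²) · s⁻¹ · (kg⁻¹·m⁻²·s³·A²) = kg⁻²·m⁻⁵·s⁴·A⁴·mol².
Right side:
  N = kg·m·s⁻².
  S = kg⁻¹·m⁻²·s³·A².
  kat = s⁻¹·mol.
  So kat² = s⁻²·mol².
  C = s·A.
  Hz = s⁻¹.
  J = kg·m²·s⁻².
  So J⁻¹ = kg⁻¹·m⁻²·s².
  V = kg·m²·s⁻³·A⁻¹.
  So V⁻¹ = kg⁻¹·m⁻²·s³·A.
  Combining: N·S·kat²·C·Hz·s·J⁻¹·V⁻¹ = (kg·m·s⁻²) · (kg⁻¹·m⁻²·s³·A²) · (s⁻²·mol²) · (s·A) · s⁻¹ · s · (kg⁻¹·m⁻²·s²) · (kg⁻¹·m⁻²·s³·A) = kg⁻²·m⁻⁵·s⁵·A⁴·mol².
Left is kg⁻²·m⁻⁵·s⁴·A⁴·mol²; right is kg⁻²·m⁻⁵·s⁵·A⁴·mol² — different.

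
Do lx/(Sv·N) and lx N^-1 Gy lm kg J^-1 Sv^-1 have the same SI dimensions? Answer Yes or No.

Left side:
  Sv = J/kg (equivalent dose = energy per mass),
      = m²·s⁻².
  So Sv⁻¹ = m⁻²·s².
  N = kg·m/s² = kg·m·s⁻² (force = mass × acceleration).
  So N⁻¹ = kg⁻¹·m⁻¹·s².
  lx = lm/m² (illuminance = luminous flux per area),
      = m⁻²·cd.
  Combining: Sv⁻¹·N⁻¹·lx = (m⁻²·s²) · (kg⁻¹·m⁻¹·s²) · (m⁻²·cd) = kg⁻¹·m⁻⁵·s⁴·cd.
Right side:
  lx = lm/m² (illuminance = luminous flux per area),
      = m⁻²·cd.
  N = kg·m/s² = kg·m·s⁻² (force = mass × acceleration).
  So N⁻¹ = kg⁻¹·m⁻¹·s².
  Gy = J/kg (absorbed dose = energy per mass),
      = m²·s⁻².
  lm = cd·sr = cd (luminous flux; sr is dimensionless).
  J = N·m (work = force × distance),
      = kg·m²·s⁻².
  So J⁻¹ = kg⁻¹·m⁻²·s².
  Sv = J/kg (equivalent dose = energy per mass),
      = m²·s⁻².
  So Sv⁻¹ = m⁻²·s².
  Combining: lx·N⁻¹·Gy·lm·kg·J⁻¹·Sv⁻¹ = (m⁻²·cd) · (kg⁻¹·m⁻¹·s²) · (m²·s⁻²) · cd · kg · (kg⁻¹·m⁻²·s²) · (m⁻²·s²) = kg⁻¹·m⁻⁵·s⁴·cd².
Left is kg⁻¹·m⁻⁵·s⁴·cd; right is kg⁻¹·m⁻⁵·s⁴·cd² — different.

No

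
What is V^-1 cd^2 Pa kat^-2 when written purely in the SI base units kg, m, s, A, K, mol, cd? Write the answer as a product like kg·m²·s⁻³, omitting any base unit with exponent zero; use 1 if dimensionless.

V = W/A (potential = power per current),
    = kg·m²·s⁻³·A⁻¹.
So V⁻¹ = kg⁻¹·m⁻²·s³·A.
Pa = N/m² (pressure = force per area),
    = kg·m⁻¹·s⁻².
kat = mol/s = s⁻¹·mol (catalytic activity).
So kat⁻² = s²·mol⁻².
Combining: V⁻¹·cd²·Pa·kat⁻² = (kg⁻¹·m⁻²·s³·A) · cd² · (kg·m⁻¹·s⁻²) · (s²·mol⁻²) = m⁻³·s³·A·mol⁻²·cd².

m⁻³·s³·A·mol⁻²·cd²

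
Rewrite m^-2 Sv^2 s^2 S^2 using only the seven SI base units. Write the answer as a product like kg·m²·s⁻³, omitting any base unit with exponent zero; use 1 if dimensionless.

kg⁻²·m⁻²·s⁴·A⁴

Sv = m²·s⁻².
So Sv² = m⁴·s⁻⁴.
S = kg⁻¹·m⁻²·s³·A².
So S² = kg⁻²·m⁻⁴·s⁶·A⁴.
Combining: m⁻²·Sv²·s²·S² = m⁻² · (m⁴·s⁻⁴) · s² · (kg⁻²·m⁻⁴·s⁶·A⁴) = kg⁻²·m⁻²·s⁴·A⁴.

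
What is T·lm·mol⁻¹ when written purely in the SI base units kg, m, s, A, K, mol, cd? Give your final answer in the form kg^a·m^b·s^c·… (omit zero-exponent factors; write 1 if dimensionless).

kg·s⁻²·A⁻¹·mol⁻¹·cd

T = kg·s⁻²·A⁻¹.
lm = cd.
Combining: T·lm·mol⁻¹ = (kg·s⁻²·A⁻¹) · cd · mol⁻¹ = kg·s⁻²·A⁻¹·mol⁻¹·cd.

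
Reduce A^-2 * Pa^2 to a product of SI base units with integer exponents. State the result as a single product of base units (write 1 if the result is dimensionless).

Pa = N/m² (pressure = force per area),
    = kg·m⁻¹·s⁻².
So Pa² = kg²·m⁻²·s⁻⁴.
Combining: A⁻²·Pa² = A⁻² · (kg²·m⁻²·s⁻⁴) = kg²·m⁻²·s⁻⁴·A⁻².

kg²·m⁻²·s⁻⁴·A⁻²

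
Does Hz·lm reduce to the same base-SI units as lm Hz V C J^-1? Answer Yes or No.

Left side:
  Hz = 1/s = s⁻¹ (frequency is cycles per second).
  lm = cd·sr = cd (luminous flux; sr is dimensionless).
  Combining: Hz·lm = s⁻¹ · cd = s⁻¹·cd.
Right side:
  lm = cd·sr = cd (luminous flux; sr is dimensionless).
  Hz = 1/s = s⁻¹ (frequency is cycles per second).
  V = W/A (potential = power per current),
      = kg·m²·s⁻³·A⁻¹.
  C = A·s = s·A (charge = current × time).
  J = N·m (work = force × distance),
      = kg·m²·s⁻².
  So J⁻¹ = kg⁻¹·m⁻²·s².
  Combining: lm·Hz·V·C·J⁻¹ = cd · s⁻¹ · (kg·m²·s⁻³·A⁻¹) · (s·A) · (kg⁻¹·m⁻²·s²) = s⁻¹·cd.
Both reduce to s⁻¹·cd.

Yes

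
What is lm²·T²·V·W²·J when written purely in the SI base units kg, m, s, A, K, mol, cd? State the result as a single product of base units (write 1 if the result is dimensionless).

kg⁶·m⁸·s⁻¹⁵·A⁻³·cd²

lm = cd·sr = cd (luminous flux; sr is dimensionless).
So lm² = cd².
T = Wb/m² (flux density = flux per area),
    = kg·s⁻²·A⁻¹.
So T² = kg²·s⁻⁴·A⁻².
V = W/A (potential = power per current),
    = kg·m²·s⁻³·A⁻¹.
W = J/s (power = energy per time),
    = kg·m²·s⁻³.
So W² = kg²·m⁴·s⁻⁶.
J = N·m (work = force × distance),
    = kg·m²·s⁻².
Combining: lm²·T²·V·W²·J = cd² · (kg²·s⁻⁴·A⁻²) · (kg·m²·s⁻³·A⁻¹) · (kg²·m⁴·s⁻⁶) · (kg·m²·s⁻²) = kg⁶·m⁸·s⁻¹⁵·A⁻³·cd².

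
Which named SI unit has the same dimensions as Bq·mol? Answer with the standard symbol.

kat

Bq = s⁻¹.
Combining: Bq·mol = s⁻¹ · mol = s⁻¹·mol.
s⁻¹·mol is the base-SI form of the katal.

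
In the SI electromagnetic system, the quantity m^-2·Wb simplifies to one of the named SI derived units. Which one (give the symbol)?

Wb = kg·m²·s⁻²·A⁻¹.
Combining: m⁻²·Wb = m⁻² · (kg·m²·s⁻²·A⁻¹) = kg·s⁻²·A⁻¹.
kg·s⁻²·A⁻¹ is the base-SI form of the tesla.

T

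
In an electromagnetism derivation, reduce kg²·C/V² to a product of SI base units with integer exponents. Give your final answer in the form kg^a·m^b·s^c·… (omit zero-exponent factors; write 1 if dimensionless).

C = s·A.
V = kg·m²·s⁻³·A⁻¹.
So V⁻² = kg⁻²·m⁻⁴·s⁶·A².
Combining: kg²·C·V⁻² = kg² · (s·A) · (kg⁻²·m⁻⁴·s⁶·A²) = m⁻⁴·s⁷·A³.

m⁻⁴·s⁷·A³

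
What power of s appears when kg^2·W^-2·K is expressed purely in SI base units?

6

W = kg·m²·s⁻³.
So W⁻² = kg⁻²·m⁻⁴·s⁶.
Combining: kg²·W⁻²·K = kg² · (kg⁻²·m⁻⁴·s⁶) · K = m⁻⁴·s⁶·K.
The exponent of s is 6.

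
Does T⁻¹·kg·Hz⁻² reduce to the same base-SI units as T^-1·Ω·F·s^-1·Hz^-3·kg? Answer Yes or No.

No

Left side:
  T = kg·s⁻²·A⁻¹.
  So T⁻¹ = kg⁻¹·s²·A.
  Hz = s⁻¹.
  So Hz⁻² = s².
  Combining: T⁻¹·kg·Hz⁻² = (kg⁻¹·s²·A) · kg · s² = s⁴·A.
Right side:
  T = kg·s⁻²·A⁻¹.
  So T⁻¹ = kg⁻¹·s²·A.
  Ω = kg·m²·s⁻³·A⁻².
  F = kg⁻¹·m⁻²·s⁴·A².
  Hz = s⁻¹.
  So Hz⁻³ = s³.
  Combining: T⁻¹·Ω·F·s⁻¹·Hz⁻³·kg = (kg⁻¹·s²·A) · (kg·m²·s⁻³·A⁻²) · (kg⁻¹·m⁻²·s⁴·A²) · s⁻¹ · s³ · kg = s⁵·A.
Left is s⁴·A; right is s⁵·A — different.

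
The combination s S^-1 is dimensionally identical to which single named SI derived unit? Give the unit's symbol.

H

S = 1/Ω (conductance is reciprocal resistance),
    = kg⁻¹·m⁻²·s³·A².
So S⁻¹ = kg·m²·s⁻³·A⁻².
Combining: s·S⁻¹ = s · (kg·m²·s⁻³·A⁻²) = kg·m²·s⁻²·A⁻².
kg·m²·s⁻²·A⁻² is the base-SI form of the henry.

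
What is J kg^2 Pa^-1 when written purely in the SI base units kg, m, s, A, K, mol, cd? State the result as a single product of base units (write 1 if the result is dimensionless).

J = kg·m²·s⁻².
Pa = kg·m⁻¹·s⁻².
So Pa⁻¹ = kg⁻¹·m·s².
Combining: J·kg²·Pa⁻¹ = (kg·m²·s⁻²) · kg² · (kg⁻¹·m·s²) = kg²·m³.

kg²·m³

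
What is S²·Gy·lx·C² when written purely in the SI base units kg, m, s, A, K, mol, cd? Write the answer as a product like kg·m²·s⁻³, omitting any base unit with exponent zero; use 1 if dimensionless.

kg⁻²·m⁻⁴·s⁶·A⁶·cd

S = kg⁻¹·m⁻²·s³·A².
So S² = kg⁻²·m⁻⁴·s⁶·A⁴.
Gy = m²·s⁻².
lx = m⁻²·cd.
C = s·A.
So C² = s²·A².
Combining: S²·Gy·lx·C² = (kg⁻²·m⁻⁴·s⁶·A⁴) · (m²·s⁻²) · (m⁻²·cd) · (s²·A²) = kg⁻²·m⁻⁴·s⁶·A⁶·cd.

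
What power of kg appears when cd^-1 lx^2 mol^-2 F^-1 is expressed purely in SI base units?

lx = lm/m² (illuminance = luminous flux per area),
    = m⁻²·cd.
So lx² = m⁻⁴·cd².
F = C/V (capacitance = charge per voltage),
    = A·s/(kg·m²·s⁻³·A⁻¹) (substituting C and V),
    = kg⁻¹·m⁻²·s⁴·A².
So F⁻¹ = kg·m²·s⁻⁴·A⁻².
Combining: cd⁻¹·lx²·mol⁻²·F⁻¹ = cd⁻¹ · (m⁻⁴·cd²) · mol⁻² · (kg·m²·s⁻⁴·A⁻²) = kg·m⁻²·s⁻⁴·A⁻²·mol⁻²·cd.
The exponent of kg is 1.

1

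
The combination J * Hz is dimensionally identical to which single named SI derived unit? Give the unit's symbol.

W

J = N·m (work = force × distance),
    = kg·m²·s⁻².
Hz = 1/s = s⁻¹ (frequency is cycles per second).
Combining: J·Hz = (kg·m²·s⁻²) · s⁻¹ = kg·m²·s⁻³.
kg·m²·s⁻³ is the base-SI form of the watt.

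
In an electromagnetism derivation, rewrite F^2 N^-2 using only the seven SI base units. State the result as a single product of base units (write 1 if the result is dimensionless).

kg⁻⁴·m⁻⁶·s¹²·A⁴

F = C/V (capacitance = charge per voltage),
    = A·s/(kg·m²·s⁻³·A⁻¹) (substituting C and V),
    = kg⁻¹·m⁻²·s⁴·A².
So F² = kg⁻²·m⁻⁴·s⁸·A⁴.
N = kg·m/s² = kg·m·s⁻² (force = mass × acceleration).
So N⁻² = kg⁻²·m⁻²·s⁴.
Combining: F²·N⁻² = (kg⁻²·m⁻⁴·s⁸·A⁴) · (kg⁻²·m⁻²·s⁴) = kg⁻⁴·m⁻⁶·s¹²·A⁴.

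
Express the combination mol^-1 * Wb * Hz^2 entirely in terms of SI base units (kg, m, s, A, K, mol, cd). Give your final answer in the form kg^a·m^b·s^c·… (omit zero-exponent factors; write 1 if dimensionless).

Wb = V·s (flux: a volt is a weber per second),
    = kg·m²·s⁻²·A⁻¹.
Hz = 1/s = s⁻¹ (frequency is cycles per second).
So Hz² = s⁻².
Combining: mol⁻¹·Wb·Hz² = mol⁻¹ · (kg·m²·s⁻²·A⁻¹) · s⁻² = kg·m²·s⁻⁴·A⁻¹·mol⁻¹.

kg·m²·s⁻⁴·A⁻¹·mol⁻¹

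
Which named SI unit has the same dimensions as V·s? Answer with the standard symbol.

V = W/A (potential = power per current),
    = kg·m²·s⁻³·A⁻¹.
Combining: V·s = (kg·m²·s⁻³·A⁻¹) · s = kg·m²·s⁻²·A⁻¹.
kg·m²·s⁻²·A⁻¹ is the base-SI form of the weber.

Wb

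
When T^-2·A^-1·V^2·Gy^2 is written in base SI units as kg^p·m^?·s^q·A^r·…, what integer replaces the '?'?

8

T = kg·s⁻²·A⁻¹.
So T⁻² = kg⁻²·s⁴·A².
V = kg·m²·s⁻³·A⁻¹.
So V² = kg²·m⁴·s⁻⁶·A⁻².
Gy = m²·s⁻².
So Gy² = m⁴·s⁻⁴.
Combining: T⁻²·A⁻¹·V²·Gy² = (kg⁻²·s⁴·A²) · A⁻¹ · (kg²·m⁴·s⁻⁶·A⁻²) · (m⁴·s⁻⁴) = m⁸·s⁻⁶·A⁻¹.
The exponent of m is 8.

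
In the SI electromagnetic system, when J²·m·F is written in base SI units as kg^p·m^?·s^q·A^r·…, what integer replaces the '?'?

3

J = N·m (work = force × distance),
    = kg·m²·s⁻².
So J² = kg²·m⁴·s⁻⁴.
F = C/V (capacitance = charge per voltage),
    = A·s/(kg·m²·s⁻³·A⁻¹) (substituting C and V),
    = kg⁻¹·m⁻²·s⁴·A².
Combining: J²·m·F = (kg²·m⁴·s⁻⁴) · m · (kg⁻¹·m⁻²·s⁴·A²) = kg·m³·A².
The exponent of m is 3.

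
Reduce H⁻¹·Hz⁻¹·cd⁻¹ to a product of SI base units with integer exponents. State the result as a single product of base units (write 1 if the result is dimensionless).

kg⁻¹·m⁻²·s³·A²·cd⁻¹

H = Wb/A (inductance = flux per current),
    = kg·m²·s⁻²·A⁻².
So H⁻¹ = kg⁻¹·m⁻²·s²·A².
Hz = 1/s = s⁻¹ (frequency is cycles per second).
So Hz⁻¹ = s.
Combining: H⁻¹·Hz⁻¹·cd⁻¹ = (kg⁻¹·m⁻²·s²·A²) · s · cd⁻¹ = kg⁻¹·m⁻²·s³·A²·cd⁻¹.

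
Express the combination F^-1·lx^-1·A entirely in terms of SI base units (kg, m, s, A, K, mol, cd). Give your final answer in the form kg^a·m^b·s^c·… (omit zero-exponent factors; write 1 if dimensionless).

kg·m⁴·s⁻⁴·A⁻¹·cd⁻¹

F = C/V (capacitance = charge per voltage),
    = A·s/(kg·m²·s⁻³·A⁻¹) (substituting C and V),
    = kg⁻¹·m⁻²·s⁴·A².
So F⁻¹ = kg·m²·s⁻⁴·A⁻².
lx = lm/m² (illuminance = luminous flux per area),
    = m⁻²·cd.
So lx⁻¹ = m²·cd⁻¹.
Combining: F⁻¹·lx⁻¹·A = (kg·m²·s⁻⁴·A⁻²) · (m²·cd⁻¹) · A = kg·m⁴·s⁻⁴·A⁻¹·cd⁻¹.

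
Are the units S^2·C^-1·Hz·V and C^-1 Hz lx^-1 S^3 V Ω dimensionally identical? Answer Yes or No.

No

Left side:
  S = 1/Ω (conductance is reciprocal resistance),
      = kg⁻¹·m⁻²·s³·A².
  So S² = kg⁻²·m⁻⁴·s⁶·A⁴.
  C = A·s = s·A (charge = current × time).
  So C⁻¹ = s⁻¹·A⁻¹.
  Hz = 1/s = s⁻¹ (frequency is cycles per second).
  V = W/A (potential = power per current),
      = kg·m²·s⁻³·A⁻¹.
  Combining: S²·C⁻¹·Hz·V = (kg⁻²·m⁻⁴·s⁶·A⁴) · (s⁻¹·A⁻¹) · s⁻¹ · (kg·m²·s⁻³·A⁻¹) = kg⁻¹·m⁻²·s·A².
Right side:
  C = A·s = s·A (charge = current × time).
  So C⁻¹ = s⁻¹·A⁻¹.
  Hz = 1/s = s⁻¹ (frequency is cycles per second).
  lx = lm/m² (illuminance = luminous flux per area),
      = m⁻²·cd.
  So lx⁻¹ = m²·cd⁻¹.
  S = 1/Ω (conductance is reciprocal resistance),
      = kg⁻¹·m⁻²·s³·A².
  So S³ = kg⁻³·m⁻⁶·s⁹·A⁶.
  V = W/A (potential = power per current),
      = kg·m²·s⁻³·A⁻¹.
  Ω = V/A (resistance = voltage per current),
      = kg·m²·s⁻³·A⁻².
  Combining: C⁻¹·Hz·lx⁻¹·S³·V·Ω = (s⁻¹·A⁻¹) · s⁻¹ · (m²·cd⁻¹) · (kg⁻³·m⁻⁶·s⁹·A⁶) · (kg·m²·s⁻³·A⁻¹) · (kg·m²·s⁻³·A⁻²) = kg⁻¹·s·A²·cd⁻¹.
Left is kg⁻¹·m⁻²·s·A²; right is kg⁻¹·s·A²·cd⁻¹ — different.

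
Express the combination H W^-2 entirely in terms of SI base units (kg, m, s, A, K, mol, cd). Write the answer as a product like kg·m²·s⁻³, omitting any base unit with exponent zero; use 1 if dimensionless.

H = kg·m²·s⁻²·A⁻².
W = kg·m²·s⁻³.
So W⁻² = kg⁻²·m⁻⁴·s⁶.
Combining: H·W⁻² = (kg·m²·s⁻²·A⁻²) · (kg⁻²·m⁻⁴·s⁶) = kg⁻¹·m⁻²·s⁴·A⁻².

kg⁻¹·m⁻²·s⁴·A⁻²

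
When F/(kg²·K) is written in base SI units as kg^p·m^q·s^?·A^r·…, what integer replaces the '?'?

4

F = kg⁻¹·m⁻²·s⁴·A².
Combining: kg⁻²·K⁻¹·F = kg⁻² · K⁻¹ · (kg⁻¹·m⁻²·s⁴·A²) = kg⁻³·m⁻²·s⁴·A²·K⁻¹.
The exponent of s is 4.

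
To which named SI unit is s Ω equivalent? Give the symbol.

H

Ω = kg·m²·s⁻³·A⁻².
Combining: s·Ω = s · (kg·m²·s⁻³·A⁻²) = kg·m²·s⁻²·A⁻².
kg·m²·s⁻²·A⁻² is the base-SI form of the henry.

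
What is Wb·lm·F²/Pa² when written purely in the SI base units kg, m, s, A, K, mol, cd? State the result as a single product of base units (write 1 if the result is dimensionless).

Wb = V·s (flux: a volt is a weber per second),
    = kg·m²·s⁻²·A⁻¹.
Pa = N/m² (pressure = force per area),
    = kg·m⁻¹·s⁻².
So Pa⁻² = kg⁻²·m²·s⁴.
lm = cd·sr = cd (luminous flux; sr is dimensionless).
F = C/V (capacitance = charge per voltage),
    = A·s/(kg·m²·s⁻³·A⁻¹) (substituting C and V),
    = kg⁻¹·m⁻²·s⁴·A².
So F² = kg⁻²·m⁻⁴·s⁸·A⁴.
Combining: Wb·Pa⁻²·lm·F² = (kg·m²·s⁻²·A⁻¹) · (kg⁻²·m²·s⁴) · cd · (kg⁻²·m⁻⁴·s⁸·A⁴) = kg⁻³·s¹⁰·A³·cd.

kg⁻³·s¹⁰·A³·cd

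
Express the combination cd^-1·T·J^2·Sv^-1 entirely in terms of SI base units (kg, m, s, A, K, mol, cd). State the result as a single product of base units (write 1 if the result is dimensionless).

T = Wb/m² (flux density = flux per area),
    = kg·s⁻²·A⁻¹.
J = N·m (work = force × distance),
    = kg·m²·s⁻².
So J² = kg²·m⁴·s⁻⁴.
Sv = J/kg (equivalent dose = energy per mass),
    = m²·s⁻².
So Sv⁻¹ = m⁻²·s².
Combining: cd⁻¹·T·J²·Sv⁻¹ = cd⁻¹ · (kg·s⁻²·A⁻¹) · (kg²·m⁴·s⁻⁴) · (m⁻²·s²) = kg³·m²·s⁻⁴·A⁻¹·cd⁻¹.

kg³·m²·s⁻⁴·A⁻¹·cd⁻¹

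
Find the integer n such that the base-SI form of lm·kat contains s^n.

-1

lm = cd.
kat = s⁻¹·mol.
Combining: lm·kat = cd · (s⁻¹·mol) = s⁻¹·mol·cd.
The exponent of s is -1.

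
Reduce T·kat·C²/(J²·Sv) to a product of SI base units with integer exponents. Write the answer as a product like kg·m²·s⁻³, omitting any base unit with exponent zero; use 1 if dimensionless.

kg⁻¹·m⁻⁶·s⁵·A·mol

T = kg·s⁻²·A⁻¹.
kat = s⁻¹·mol.
J = kg·m²·s⁻².
So J⁻² = kg⁻²·m⁻⁴·s⁴.
C = s·A.
So C² = s²·A².
Sv = m²·s⁻².
So Sv⁻¹ = m⁻²·s².
Combining: T·kat·J⁻²·C²·Sv⁻¹ = (kg·s⁻²·A⁻¹) · (s⁻¹·mol) · (kg⁻²·m⁻⁴·s⁴) · (s²·A²) · (m⁻²·s²) = kg⁻¹·m⁻⁶·s⁵·A·mol.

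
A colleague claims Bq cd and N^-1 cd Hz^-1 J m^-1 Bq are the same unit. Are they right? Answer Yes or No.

Left side:
  Bq = 1/s = s⁻¹ (activity is decays per second).
  Combining: Bq·cd = s⁻¹ · cd = s⁻¹·cd.
Right side:
  N = kg·m/s² = kg·m·s⁻² (force = mass × acceleration).
  So N⁻¹ = kg⁻¹·m⁻¹·s².
  Hz = 1/s = s⁻¹ (frequency is cycles per second).
  So Hz⁻¹ = s.
  J = N·m (work = force × distance),
      = kg·m²·s⁻².
  Bq = 1/s = s⁻¹ (activity is decays per second).
  Combining: N⁻¹·cd·Hz⁻¹·J·m⁻¹·Bq = (kg⁻¹·m⁻¹·s²) · cd · s · (kg·m²·s⁻²) · m⁻¹ · s⁻¹ = cd.
Left is s⁻¹·cd; right is cd — different.

No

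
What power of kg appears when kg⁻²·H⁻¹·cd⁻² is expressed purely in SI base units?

-3

H = kg·m²·s⁻²·A⁻².
So H⁻¹ = kg⁻¹·m⁻²·s²·A².
Combining: kg⁻²·H⁻¹·cd⁻² = kg⁻² · (kg⁻¹·m⁻²·s²·A²) · cd⁻² = kg⁻³·m⁻²·s²·A²·cd⁻².
The exponent of kg is -3.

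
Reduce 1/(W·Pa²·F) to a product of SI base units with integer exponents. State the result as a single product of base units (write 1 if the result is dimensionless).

kg⁻²·m²·s³·A⁻²

W = J/s (power = energy per time),
    = kg·m²·s⁻³.
So W⁻¹ = kg⁻¹·m⁻²·s³.
Pa = N/m² (pressure = force per area),
    = kg·m⁻¹·s⁻².
So Pa⁻² = kg⁻²·m²·s⁴.
F = C/V (capacitance = charge per voltage),
    = A·s/(kg·m²·s⁻³·A⁻¹) (substituting C and V),
    = kg⁻¹·m⁻²·s⁴·A².
So F⁻¹ = kg·m²·s⁻⁴·A⁻².
Combining: W⁻¹·Pa⁻²·F⁻¹ = (kg⁻¹·m⁻²·s³) · (kg⁻²·m²·s⁴) · (kg·m²·s⁻⁴·A⁻²) = kg⁻²·m²·s³·A⁻².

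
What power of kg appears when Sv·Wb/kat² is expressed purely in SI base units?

1

Sv = J/kg (equivalent dose = energy per mass),
    = m²·s⁻².
Wb = V·s (flux: a volt is a weber per second),
    = kg·m²·s⁻²·A⁻¹.
kat = mol/s = s⁻¹·mol (catalytic activity).
So kat⁻² = s²·mol⁻².
Combining: Sv·Wb·kat⁻² = (m²·s⁻²) · (kg·m²·s⁻²·A⁻¹) · (s²·mol⁻²) = kg·m⁴·s⁻²·A⁻¹·mol⁻².
The exponent of kg is 1.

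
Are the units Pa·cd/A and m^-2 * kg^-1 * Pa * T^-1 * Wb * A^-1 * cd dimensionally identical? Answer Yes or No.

No

Left side:
  Pa = N/m² (pressure = force per area),
      = kg·m⁻¹·s⁻².
  Combining: A⁻¹·Pa·cd = A⁻¹ · (kg·m⁻¹·s⁻²) · cd = kg·m⁻¹·s⁻²·A⁻¹·cd.
Right side:
  Pa = N/m² (pressure = force per area),
      = kg·m⁻¹·s⁻².
  T = Wb/m² (flux density = flux per area),
      = kg·s⁻²·A⁻¹.
  So T⁻¹ = kg⁻¹·s²·A.
  Wb = V·s (flux: a volt is a weber per second),
      = kg·m²·s⁻²·A⁻¹.
  Combining: m⁻²·kg⁻¹·Pa·T⁻¹·Wb·A⁻¹·cd = m⁻² · kg⁻¹ · (kg·m⁻¹·s⁻²) · (kg⁻¹·s²·A) · (kg·m²·s⁻²·A⁻¹) · A⁻¹ · cd = m⁻¹·s⁻²·A⁻¹·cd.
Left is kg·m⁻¹·s⁻²·A⁻¹·cd; right is m⁻¹·s⁻²·A⁻¹·cd — different.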